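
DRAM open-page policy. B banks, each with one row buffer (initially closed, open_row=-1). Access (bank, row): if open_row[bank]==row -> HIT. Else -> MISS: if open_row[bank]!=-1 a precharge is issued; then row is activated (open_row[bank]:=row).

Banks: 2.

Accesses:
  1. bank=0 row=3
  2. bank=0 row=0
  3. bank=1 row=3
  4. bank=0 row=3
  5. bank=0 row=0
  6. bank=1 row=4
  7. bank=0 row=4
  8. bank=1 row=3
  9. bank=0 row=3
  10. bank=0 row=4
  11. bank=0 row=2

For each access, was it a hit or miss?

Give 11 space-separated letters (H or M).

Answer: M M M M M M M M M M M

Derivation:
Acc 1: bank0 row3 -> MISS (open row3); precharges=0
Acc 2: bank0 row0 -> MISS (open row0); precharges=1
Acc 3: bank1 row3 -> MISS (open row3); precharges=1
Acc 4: bank0 row3 -> MISS (open row3); precharges=2
Acc 5: bank0 row0 -> MISS (open row0); precharges=3
Acc 6: bank1 row4 -> MISS (open row4); precharges=4
Acc 7: bank0 row4 -> MISS (open row4); precharges=5
Acc 8: bank1 row3 -> MISS (open row3); precharges=6
Acc 9: bank0 row3 -> MISS (open row3); precharges=7
Acc 10: bank0 row4 -> MISS (open row4); precharges=8
Acc 11: bank0 row2 -> MISS (open row2); precharges=9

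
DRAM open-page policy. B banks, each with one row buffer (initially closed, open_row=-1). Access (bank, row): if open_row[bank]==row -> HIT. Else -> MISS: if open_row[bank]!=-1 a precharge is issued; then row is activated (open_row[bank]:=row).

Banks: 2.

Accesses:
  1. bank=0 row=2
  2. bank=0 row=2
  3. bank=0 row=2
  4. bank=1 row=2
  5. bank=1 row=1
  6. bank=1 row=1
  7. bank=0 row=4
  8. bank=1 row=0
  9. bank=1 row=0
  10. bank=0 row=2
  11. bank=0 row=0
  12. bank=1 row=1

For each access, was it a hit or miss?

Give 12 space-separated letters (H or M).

Acc 1: bank0 row2 -> MISS (open row2); precharges=0
Acc 2: bank0 row2 -> HIT
Acc 3: bank0 row2 -> HIT
Acc 4: bank1 row2 -> MISS (open row2); precharges=0
Acc 5: bank1 row1 -> MISS (open row1); precharges=1
Acc 6: bank1 row1 -> HIT
Acc 7: bank0 row4 -> MISS (open row4); precharges=2
Acc 8: bank1 row0 -> MISS (open row0); precharges=3
Acc 9: bank1 row0 -> HIT
Acc 10: bank0 row2 -> MISS (open row2); precharges=4
Acc 11: bank0 row0 -> MISS (open row0); precharges=5
Acc 12: bank1 row1 -> MISS (open row1); precharges=6

Answer: M H H M M H M M H M M M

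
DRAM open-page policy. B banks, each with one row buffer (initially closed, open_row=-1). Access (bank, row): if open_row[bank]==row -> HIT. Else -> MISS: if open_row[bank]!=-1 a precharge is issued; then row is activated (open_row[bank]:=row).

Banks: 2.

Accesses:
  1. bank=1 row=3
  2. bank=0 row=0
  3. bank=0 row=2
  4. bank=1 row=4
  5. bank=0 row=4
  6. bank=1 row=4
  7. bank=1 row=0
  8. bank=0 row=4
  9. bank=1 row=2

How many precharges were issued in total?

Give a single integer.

Answer: 5

Derivation:
Acc 1: bank1 row3 -> MISS (open row3); precharges=0
Acc 2: bank0 row0 -> MISS (open row0); precharges=0
Acc 3: bank0 row2 -> MISS (open row2); precharges=1
Acc 4: bank1 row4 -> MISS (open row4); precharges=2
Acc 5: bank0 row4 -> MISS (open row4); precharges=3
Acc 6: bank1 row4 -> HIT
Acc 7: bank1 row0 -> MISS (open row0); precharges=4
Acc 8: bank0 row4 -> HIT
Acc 9: bank1 row2 -> MISS (open row2); precharges=5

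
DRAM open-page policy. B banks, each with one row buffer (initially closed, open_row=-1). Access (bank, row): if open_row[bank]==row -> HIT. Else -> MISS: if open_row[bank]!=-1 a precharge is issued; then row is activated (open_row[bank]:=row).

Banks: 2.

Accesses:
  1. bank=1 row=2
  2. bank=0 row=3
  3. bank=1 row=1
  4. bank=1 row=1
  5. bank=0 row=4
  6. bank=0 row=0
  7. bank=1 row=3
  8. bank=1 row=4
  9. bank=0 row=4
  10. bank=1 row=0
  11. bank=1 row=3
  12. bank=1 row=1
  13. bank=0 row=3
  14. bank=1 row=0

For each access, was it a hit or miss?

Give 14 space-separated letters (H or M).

Acc 1: bank1 row2 -> MISS (open row2); precharges=0
Acc 2: bank0 row3 -> MISS (open row3); precharges=0
Acc 3: bank1 row1 -> MISS (open row1); precharges=1
Acc 4: bank1 row1 -> HIT
Acc 5: bank0 row4 -> MISS (open row4); precharges=2
Acc 6: bank0 row0 -> MISS (open row0); precharges=3
Acc 7: bank1 row3 -> MISS (open row3); precharges=4
Acc 8: bank1 row4 -> MISS (open row4); precharges=5
Acc 9: bank0 row4 -> MISS (open row4); precharges=6
Acc 10: bank1 row0 -> MISS (open row0); precharges=7
Acc 11: bank1 row3 -> MISS (open row3); precharges=8
Acc 12: bank1 row1 -> MISS (open row1); precharges=9
Acc 13: bank0 row3 -> MISS (open row3); precharges=10
Acc 14: bank1 row0 -> MISS (open row0); precharges=11

Answer: M M M H M M M M M M M M M M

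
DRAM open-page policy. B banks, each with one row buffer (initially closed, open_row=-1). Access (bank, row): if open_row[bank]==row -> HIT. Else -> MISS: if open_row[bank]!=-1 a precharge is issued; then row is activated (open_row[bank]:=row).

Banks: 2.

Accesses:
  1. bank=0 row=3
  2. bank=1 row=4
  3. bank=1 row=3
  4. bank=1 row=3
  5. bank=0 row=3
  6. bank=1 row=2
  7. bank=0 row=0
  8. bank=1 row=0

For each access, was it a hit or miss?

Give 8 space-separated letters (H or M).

Answer: M M M H H M M M

Derivation:
Acc 1: bank0 row3 -> MISS (open row3); precharges=0
Acc 2: bank1 row4 -> MISS (open row4); precharges=0
Acc 3: bank1 row3 -> MISS (open row3); precharges=1
Acc 4: bank1 row3 -> HIT
Acc 5: bank0 row3 -> HIT
Acc 6: bank1 row2 -> MISS (open row2); precharges=2
Acc 7: bank0 row0 -> MISS (open row0); precharges=3
Acc 8: bank1 row0 -> MISS (open row0); precharges=4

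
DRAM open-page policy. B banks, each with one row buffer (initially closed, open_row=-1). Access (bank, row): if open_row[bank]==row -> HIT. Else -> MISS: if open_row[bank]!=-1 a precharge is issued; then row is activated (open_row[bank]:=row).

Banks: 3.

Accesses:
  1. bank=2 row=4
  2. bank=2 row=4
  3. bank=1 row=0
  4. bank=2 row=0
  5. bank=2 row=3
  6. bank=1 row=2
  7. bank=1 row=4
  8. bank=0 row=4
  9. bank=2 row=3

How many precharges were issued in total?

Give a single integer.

Acc 1: bank2 row4 -> MISS (open row4); precharges=0
Acc 2: bank2 row4 -> HIT
Acc 3: bank1 row0 -> MISS (open row0); precharges=0
Acc 4: bank2 row0 -> MISS (open row0); precharges=1
Acc 5: bank2 row3 -> MISS (open row3); precharges=2
Acc 6: bank1 row2 -> MISS (open row2); precharges=3
Acc 7: bank1 row4 -> MISS (open row4); precharges=4
Acc 8: bank0 row4 -> MISS (open row4); precharges=4
Acc 9: bank2 row3 -> HIT

Answer: 4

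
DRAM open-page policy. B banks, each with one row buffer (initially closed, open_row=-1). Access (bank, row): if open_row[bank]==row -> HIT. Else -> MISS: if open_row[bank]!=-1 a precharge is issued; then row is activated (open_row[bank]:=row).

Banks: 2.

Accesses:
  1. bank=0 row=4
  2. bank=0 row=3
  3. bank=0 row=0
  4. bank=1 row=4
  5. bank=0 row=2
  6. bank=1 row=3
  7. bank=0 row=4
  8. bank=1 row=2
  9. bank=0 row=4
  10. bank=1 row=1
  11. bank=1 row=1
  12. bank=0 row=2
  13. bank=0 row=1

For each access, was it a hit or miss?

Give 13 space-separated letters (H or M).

Acc 1: bank0 row4 -> MISS (open row4); precharges=0
Acc 2: bank0 row3 -> MISS (open row3); precharges=1
Acc 3: bank0 row0 -> MISS (open row0); precharges=2
Acc 4: bank1 row4 -> MISS (open row4); precharges=2
Acc 5: bank0 row2 -> MISS (open row2); precharges=3
Acc 6: bank1 row3 -> MISS (open row3); precharges=4
Acc 7: bank0 row4 -> MISS (open row4); precharges=5
Acc 8: bank1 row2 -> MISS (open row2); precharges=6
Acc 9: bank0 row4 -> HIT
Acc 10: bank1 row1 -> MISS (open row1); precharges=7
Acc 11: bank1 row1 -> HIT
Acc 12: bank0 row2 -> MISS (open row2); precharges=8
Acc 13: bank0 row1 -> MISS (open row1); precharges=9

Answer: M M M M M M M M H M H M M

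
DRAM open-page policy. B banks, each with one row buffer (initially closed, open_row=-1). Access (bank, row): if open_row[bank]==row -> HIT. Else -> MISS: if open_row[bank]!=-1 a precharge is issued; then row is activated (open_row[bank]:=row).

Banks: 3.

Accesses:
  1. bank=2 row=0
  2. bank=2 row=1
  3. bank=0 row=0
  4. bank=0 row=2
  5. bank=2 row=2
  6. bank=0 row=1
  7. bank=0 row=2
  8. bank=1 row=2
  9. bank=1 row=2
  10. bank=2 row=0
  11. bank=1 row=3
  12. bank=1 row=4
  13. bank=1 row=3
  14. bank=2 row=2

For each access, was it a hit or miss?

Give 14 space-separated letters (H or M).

Answer: M M M M M M M M H M M M M M

Derivation:
Acc 1: bank2 row0 -> MISS (open row0); precharges=0
Acc 2: bank2 row1 -> MISS (open row1); precharges=1
Acc 3: bank0 row0 -> MISS (open row0); precharges=1
Acc 4: bank0 row2 -> MISS (open row2); precharges=2
Acc 5: bank2 row2 -> MISS (open row2); precharges=3
Acc 6: bank0 row1 -> MISS (open row1); precharges=4
Acc 7: bank0 row2 -> MISS (open row2); precharges=5
Acc 8: bank1 row2 -> MISS (open row2); precharges=5
Acc 9: bank1 row2 -> HIT
Acc 10: bank2 row0 -> MISS (open row0); precharges=6
Acc 11: bank1 row3 -> MISS (open row3); precharges=7
Acc 12: bank1 row4 -> MISS (open row4); precharges=8
Acc 13: bank1 row3 -> MISS (open row3); precharges=9
Acc 14: bank2 row2 -> MISS (open row2); precharges=10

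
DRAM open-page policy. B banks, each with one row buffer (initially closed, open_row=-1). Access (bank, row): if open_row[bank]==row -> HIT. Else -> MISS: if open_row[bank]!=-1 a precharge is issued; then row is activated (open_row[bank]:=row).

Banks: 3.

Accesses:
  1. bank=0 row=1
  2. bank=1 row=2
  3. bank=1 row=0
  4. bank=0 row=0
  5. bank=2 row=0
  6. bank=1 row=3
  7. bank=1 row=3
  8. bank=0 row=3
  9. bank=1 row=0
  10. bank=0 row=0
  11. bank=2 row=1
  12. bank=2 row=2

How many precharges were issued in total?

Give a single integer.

Answer: 8

Derivation:
Acc 1: bank0 row1 -> MISS (open row1); precharges=0
Acc 2: bank1 row2 -> MISS (open row2); precharges=0
Acc 3: bank1 row0 -> MISS (open row0); precharges=1
Acc 4: bank0 row0 -> MISS (open row0); precharges=2
Acc 5: bank2 row0 -> MISS (open row0); precharges=2
Acc 6: bank1 row3 -> MISS (open row3); precharges=3
Acc 7: bank1 row3 -> HIT
Acc 8: bank0 row3 -> MISS (open row3); precharges=4
Acc 9: bank1 row0 -> MISS (open row0); precharges=5
Acc 10: bank0 row0 -> MISS (open row0); precharges=6
Acc 11: bank2 row1 -> MISS (open row1); precharges=7
Acc 12: bank2 row2 -> MISS (open row2); precharges=8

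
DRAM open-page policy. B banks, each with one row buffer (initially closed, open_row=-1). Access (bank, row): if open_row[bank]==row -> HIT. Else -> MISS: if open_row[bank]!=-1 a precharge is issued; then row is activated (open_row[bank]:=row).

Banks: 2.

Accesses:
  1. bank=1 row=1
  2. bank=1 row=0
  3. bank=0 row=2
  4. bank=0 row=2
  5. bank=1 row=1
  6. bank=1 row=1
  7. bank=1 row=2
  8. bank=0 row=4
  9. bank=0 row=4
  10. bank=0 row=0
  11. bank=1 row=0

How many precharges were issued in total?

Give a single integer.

Answer: 6

Derivation:
Acc 1: bank1 row1 -> MISS (open row1); precharges=0
Acc 2: bank1 row0 -> MISS (open row0); precharges=1
Acc 3: bank0 row2 -> MISS (open row2); precharges=1
Acc 4: bank0 row2 -> HIT
Acc 5: bank1 row1 -> MISS (open row1); precharges=2
Acc 6: bank1 row1 -> HIT
Acc 7: bank1 row2 -> MISS (open row2); precharges=3
Acc 8: bank0 row4 -> MISS (open row4); precharges=4
Acc 9: bank0 row4 -> HIT
Acc 10: bank0 row0 -> MISS (open row0); precharges=5
Acc 11: bank1 row0 -> MISS (open row0); precharges=6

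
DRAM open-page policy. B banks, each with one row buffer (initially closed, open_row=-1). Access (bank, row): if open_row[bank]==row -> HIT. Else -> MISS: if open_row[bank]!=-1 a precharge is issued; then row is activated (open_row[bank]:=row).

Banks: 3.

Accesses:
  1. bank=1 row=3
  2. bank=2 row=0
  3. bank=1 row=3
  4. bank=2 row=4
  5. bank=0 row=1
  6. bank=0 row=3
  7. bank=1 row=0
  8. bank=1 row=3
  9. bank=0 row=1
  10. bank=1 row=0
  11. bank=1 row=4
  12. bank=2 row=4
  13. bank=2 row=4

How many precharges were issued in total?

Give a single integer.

Answer: 7

Derivation:
Acc 1: bank1 row3 -> MISS (open row3); precharges=0
Acc 2: bank2 row0 -> MISS (open row0); precharges=0
Acc 3: bank1 row3 -> HIT
Acc 4: bank2 row4 -> MISS (open row4); precharges=1
Acc 5: bank0 row1 -> MISS (open row1); precharges=1
Acc 6: bank0 row3 -> MISS (open row3); precharges=2
Acc 7: bank1 row0 -> MISS (open row0); precharges=3
Acc 8: bank1 row3 -> MISS (open row3); precharges=4
Acc 9: bank0 row1 -> MISS (open row1); precharges=5
Acc 10: bank1 row0 -> MISS (open row0); precharges=6
Acc 11: bank1 row4 -> MISS (open row4); precharges=7
Acc 12: bank2 row4 -> HIT
Acc 13: bank2 row4 -> HIT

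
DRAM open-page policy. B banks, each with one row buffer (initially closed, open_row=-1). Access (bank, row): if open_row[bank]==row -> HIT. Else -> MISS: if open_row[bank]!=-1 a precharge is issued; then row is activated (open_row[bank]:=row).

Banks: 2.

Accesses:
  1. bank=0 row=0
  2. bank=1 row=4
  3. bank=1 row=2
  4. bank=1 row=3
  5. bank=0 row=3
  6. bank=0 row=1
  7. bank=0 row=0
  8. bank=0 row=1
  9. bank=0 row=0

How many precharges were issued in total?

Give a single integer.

Acc 1: bank0 row0 -> MISS (open row0); precharges=0
Acc 2: bank1 row4 -> MISS (open row4); precharges=0
Acc 3: bank1 row2 -> MISS (open row2); precharges=1
Acc 4: bank1 row3 -> MISS (open row3); precharges=2
Acc 5: bank0 row3 -> MISS (open row3); precharges=3
Acc 6: bank0 row1 -> MISS (open row1); precharges=4
Acc 7: bank0 row0 -> MISS (open row0); precharges=5
Acc 8: bank0 row1 -> MISS (open row1); precharges=6
Acc 9: bank0 row0 -> MISS (open row0); precharges=7

Answer: 7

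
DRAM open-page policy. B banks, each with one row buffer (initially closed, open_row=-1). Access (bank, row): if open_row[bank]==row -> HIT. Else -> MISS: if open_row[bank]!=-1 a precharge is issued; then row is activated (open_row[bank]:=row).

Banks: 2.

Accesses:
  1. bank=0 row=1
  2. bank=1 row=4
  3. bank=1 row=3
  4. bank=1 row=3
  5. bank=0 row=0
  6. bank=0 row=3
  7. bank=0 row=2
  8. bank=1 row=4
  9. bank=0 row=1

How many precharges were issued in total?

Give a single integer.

Acc 1: bank0 row1 -> MISS (open row1); precharges=0
Acc 2: bank1 row4 -> MISS (open row4); precharges=0
Acc 3: bank1 row3 -> MISS (open row3); precharges=1
Acc 4: bank1 row3 -> HIT
Acc 5: bank0 row0 -> MISS (open row0); precharges=2
Acc 6: bank0 row3 -> MISS (open row3); precharges=3
Acc 7: bank0 row2 -> MISS (open row2); precharges=4
Acc 8: bank1 row4 -> MISS (open row4); precharges=5
Acc 9: bank0 row1 -> MISS (open row1); precharges=6

Answer: 6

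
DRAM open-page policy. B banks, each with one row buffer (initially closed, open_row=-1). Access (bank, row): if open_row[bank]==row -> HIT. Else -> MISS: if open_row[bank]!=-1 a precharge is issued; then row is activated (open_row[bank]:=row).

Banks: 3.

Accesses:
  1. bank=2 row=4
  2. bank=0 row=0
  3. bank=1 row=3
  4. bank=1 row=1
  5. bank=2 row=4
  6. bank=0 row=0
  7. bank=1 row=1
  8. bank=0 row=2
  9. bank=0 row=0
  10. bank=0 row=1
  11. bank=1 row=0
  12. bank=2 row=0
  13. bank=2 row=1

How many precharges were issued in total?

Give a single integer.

Answer: 7

Derivation:
Acc 1: bank2 row4 -> MISS (open row4); precharges=0
Acc 2: bank0 row0 -> MISS (open row0); precharges=0
Acc 3: bank1 row3 -> MISS (open row3); precharges=0
Acc 4: bank1 row1 -> MISS (open row1); precharges=1
Acc 5: bank2 row4 -> HIT
Acc 6: bank0 row0 -> HIT
Acc 7: bank1 row1 -> HIT
Acc 8: bank0 row2 -> MISS (open row2); precharges=2
Acc 9: bank0 row0 -> MISS (open row0); precharges=3
Acc 10: bank0 row1 -> MISS (open row1); precharges=4
Acc 11: bank1 row0 -> MISS (open row0); precharges=5
Acc 12: bank2 row0 -> MISS (open row0); precharges=6
Acc 13: bank2 row1 -> MISS (open row1); precharges=7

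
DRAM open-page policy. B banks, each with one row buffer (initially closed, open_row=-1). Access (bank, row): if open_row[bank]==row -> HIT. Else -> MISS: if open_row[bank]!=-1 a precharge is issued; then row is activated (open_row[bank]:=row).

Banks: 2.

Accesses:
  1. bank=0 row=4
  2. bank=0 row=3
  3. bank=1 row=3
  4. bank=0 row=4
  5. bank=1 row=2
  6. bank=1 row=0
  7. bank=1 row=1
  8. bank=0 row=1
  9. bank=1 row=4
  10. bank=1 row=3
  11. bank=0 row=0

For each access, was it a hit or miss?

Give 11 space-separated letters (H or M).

Answer: M M M M M M M M M M M

Derivation:
Acc 1: bank0 row4 -> MISS (open row4); precharges=0
Acc 2: bank0 row3 -> MISS (open row3); precharges=1
Acc 3: bank1 row3 -> MISS (open row3); precharges=1
Acc 4: bank0 row4 -> MISS (open row4); precharges=2
Acc 5: bank1 row2 -> MISS (open row2); precharges=3
Acc 6: bank1 row0 -> MISS (open row0); precharges=4
Acc 7: bank1 row1 -> MISS (open row1); precharges=5
Acc 8: bank0 row1 -> MISS (open row1); precharges=6
Acc 9: bank1 row4 -> MISS (open row4); precharges=7
Acc 10: bank1 row3 -> MISS (open row3); precharges=8
Acc 11: bank0 row0 -> MISS (open row0); precharges=9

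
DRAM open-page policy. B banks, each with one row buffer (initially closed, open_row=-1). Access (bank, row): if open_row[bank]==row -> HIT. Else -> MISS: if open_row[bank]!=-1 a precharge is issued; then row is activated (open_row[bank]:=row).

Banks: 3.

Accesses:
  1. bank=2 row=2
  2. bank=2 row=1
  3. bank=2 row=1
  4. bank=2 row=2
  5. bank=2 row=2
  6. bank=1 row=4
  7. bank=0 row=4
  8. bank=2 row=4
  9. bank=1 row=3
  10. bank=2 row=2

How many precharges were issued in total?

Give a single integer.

Answer: 5

Derivation:
Acc 1: bank2 row2 -> MISS (open row2); precharges=0
Acc 2: bank2 row1 -> MISS (open row1); precharges=1
Acc 3: bank2 row1 -> HIT
Acc 4: bank2 row2 -> MISS (open row2); precharges=2
Acc 5: bank2 row2 -> HIT
Acc 6: bank1 row4 -> MISS (open row4); precharges=2
Acc 7: bank0 row4 -> MISS (open row4); precharges=2
Acc 8: bank2 row4 -> MISS (open row4); precharges=3
Acc 9: bank1 row3 -> MISS (open row3); precharges=4
Acc 10: bank2 row2 -> MISS (open row2); precharges=5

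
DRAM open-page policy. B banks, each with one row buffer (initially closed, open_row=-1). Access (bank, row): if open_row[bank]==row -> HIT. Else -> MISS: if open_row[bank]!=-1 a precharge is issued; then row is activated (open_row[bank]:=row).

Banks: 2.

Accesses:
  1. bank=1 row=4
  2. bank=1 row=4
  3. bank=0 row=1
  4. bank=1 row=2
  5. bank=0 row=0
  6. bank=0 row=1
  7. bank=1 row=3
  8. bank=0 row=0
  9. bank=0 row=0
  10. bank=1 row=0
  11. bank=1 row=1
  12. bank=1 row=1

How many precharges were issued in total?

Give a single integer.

Acc 1: bank1 row4 -> MISS (open row4); precharges=0
Acc 2: bank1 row4 -> HIT
Acc 3: bank0 row1 -> MISS (open row1); precharges=0
Acc 4: bank1 row2 -> MISS (open row2); precharges=1
Acc 5: bank0 row0 -> MISS (open row0); precharges=2
Acc 6: bank0 row1 -> MISS (open row1); precharges=3
Acc 7: bank1 row3 -> MISS (open row3); precharges=4
Acc 8: bank0 row0 -> MISS (open row0); precharges=5
Acc 9: bank0 row0 -> HIT
Acc 10: bank1 row0 -> MISS (open row0); precharges=6
Acc 11: bank1 row1 -> MISS (open row1); precharges=7
Acc 12: bank1 row1 -> HIT

Answer: 7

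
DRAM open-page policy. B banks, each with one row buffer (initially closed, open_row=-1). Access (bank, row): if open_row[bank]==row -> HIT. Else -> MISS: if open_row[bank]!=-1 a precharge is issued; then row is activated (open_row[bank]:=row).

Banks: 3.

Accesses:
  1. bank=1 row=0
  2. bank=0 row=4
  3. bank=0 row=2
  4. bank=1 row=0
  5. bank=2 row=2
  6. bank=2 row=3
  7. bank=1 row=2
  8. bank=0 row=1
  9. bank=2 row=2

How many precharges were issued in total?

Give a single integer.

Answer: 5

Derivation:
Acc 1: bank1 row0 -> MISS (open row0); precharges=0
Acc 2: bank0 row4 -> MISS (open row4); precharges=0
Acc 3: bank0 row2 -> MISS (open row2); precharges=1
Acc 4: bank1 row0 -> HIT
Acc 5: bank2 row2 -> MISS (open row2); precharges=1
Acc 6: bank2 row3 -> MISS (open row3); precharges=2
Acc 7: bank1 row2 -> MISS (open row2); precharges=3
Acc 8: bank0 row1 -> MISS (open row1); precharges=4
Acc 9: bank2 row2 -> MISS (open row2); precharges=5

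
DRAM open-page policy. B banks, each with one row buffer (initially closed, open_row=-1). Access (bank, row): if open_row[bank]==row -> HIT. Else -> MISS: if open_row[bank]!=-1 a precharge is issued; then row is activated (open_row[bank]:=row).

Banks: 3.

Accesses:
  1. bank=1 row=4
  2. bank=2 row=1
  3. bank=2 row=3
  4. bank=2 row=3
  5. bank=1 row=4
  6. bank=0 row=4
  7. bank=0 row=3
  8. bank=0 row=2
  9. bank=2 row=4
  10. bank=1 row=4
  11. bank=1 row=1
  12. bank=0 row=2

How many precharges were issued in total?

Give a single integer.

Acc 1: bank1 row4 -> MISS (open row4); precharges=0
Acc 2: bank2 row1 -> MISS (open row1); precharges=0
Acc 3: bank2 row3 -> MISS (open row3); precharges=1
Acc 4: bank2 row3 -> HIT
Acc 5: bank1 row4 -> HIT
Acc 6: bank0 row4 -> MISS (open row4); precharges=1
Acc 7: bank0 row3 -> MISS (open row3); precharges=2
Acc 8: bank0 row2 -> MISS (open row2); precharges=3
Acc 9: bank2 row4 -> MISS (open row4); precharges=4
Acc 10: bank1 row4 -> HIT
Acc 11: bank1 row1 -> MISS (open row1); precharges=5
Acc 12: bank0 row2 -> HIT

Answer: 5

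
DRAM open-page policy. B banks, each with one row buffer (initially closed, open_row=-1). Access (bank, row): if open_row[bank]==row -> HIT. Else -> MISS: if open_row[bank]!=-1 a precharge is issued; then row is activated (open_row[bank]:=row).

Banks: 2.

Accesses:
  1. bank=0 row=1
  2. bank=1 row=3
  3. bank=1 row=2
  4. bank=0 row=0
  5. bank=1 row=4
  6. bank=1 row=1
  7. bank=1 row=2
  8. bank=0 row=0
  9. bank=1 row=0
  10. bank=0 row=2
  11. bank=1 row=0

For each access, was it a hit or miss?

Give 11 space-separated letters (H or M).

Answer: M M M M M M M H M M H

Derivation:
Acc 1: bank0 row1 -> MISS (open row1); precharges=0
Acc 2: bank1 row3 -> MISS (open row3); precharges=0
Acc 3: bank1 row2 -> MISS (open row2); precharges=1
Acc 4: bank0 row0 -> MISS (open row0); precharges=2
Acc 5: bank1 row4 -> MISS (open row4); precharges=3
Acc 6: bank1 row1 -> MISS (open row1); precharges=4
Acc 7: bank1 row2 -> MISS (open row2); precharges=5
Acc 8: bank0 row0 -> HIT
Acc 9: bank1 row0 -> MISS (open row0); precharges=6
Acc 10: bank0 row2 -> MISS (open row2); precharges=7
Acc 11: bank1 row0 -> HIT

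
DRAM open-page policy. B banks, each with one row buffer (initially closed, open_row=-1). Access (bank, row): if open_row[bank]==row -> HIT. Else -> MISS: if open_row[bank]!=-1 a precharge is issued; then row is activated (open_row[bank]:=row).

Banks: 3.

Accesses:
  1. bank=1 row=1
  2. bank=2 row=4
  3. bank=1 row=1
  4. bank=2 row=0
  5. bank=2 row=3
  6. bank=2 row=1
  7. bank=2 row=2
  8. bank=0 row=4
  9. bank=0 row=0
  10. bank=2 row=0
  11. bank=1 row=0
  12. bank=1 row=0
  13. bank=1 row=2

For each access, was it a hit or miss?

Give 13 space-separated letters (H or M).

Answer: M M H M M M M M M M M H M

Derivation:
Acc 1: bank1 row1 -> MISS (open row1); precharges=0
Acc 2: bank2 row4 -> MISS (open row4); precharges=0
Acc 3: bank1 row1 -> HIT
Acc 4: bank2 row0 -> MISS (open row0); precharges=1
Acc 5: bank2 row3 -> MISS (open row3); precharges=2
Acc 6: bank2 row1 -> MISS (open row1); precharges=3
Acc 7: bank2 row2 -> MISS (open row2); precharges=4
Acc 8: bank0 row4 -> MISS (open row4); precharges=4
Acc 9: bank0 row0 -> MISS (open row0); precharges=5
Acc 10: bank2 row0 -> MISS (open row0); precharges=6
Acc 11: bank1 row0 -> MISS (open row0); precharges=7
Acc 12: bank1 row0 -> HIT
Acc 13: bank1 row2 -> MISS (open row2); precharges=8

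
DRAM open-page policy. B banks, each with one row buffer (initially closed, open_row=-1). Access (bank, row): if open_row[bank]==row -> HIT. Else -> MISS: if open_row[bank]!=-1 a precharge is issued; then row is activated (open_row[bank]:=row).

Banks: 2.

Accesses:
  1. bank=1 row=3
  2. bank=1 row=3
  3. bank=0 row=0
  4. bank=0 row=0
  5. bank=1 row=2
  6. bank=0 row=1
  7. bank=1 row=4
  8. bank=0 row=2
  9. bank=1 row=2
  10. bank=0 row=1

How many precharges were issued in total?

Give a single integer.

Answer: 6

Derivation:
Acc 1: bank1 row3 -> MISS (open row3); precharges=0
Acc 2: bank1 row3 -> HIT
Acc 3: bank0 row0 -> MISS (open row0); precharges=0
Acc 4: bank0 row0 -> HIT
Acc 5: bank1 row2 -> MISS (open row2); precharges=1
Acc 6: bank0 row1 -> MISS (open row1); precharges=2
Acc 7: bank1 row4 -> MISS (open row4); precharges=3
Acc 8: bank0 row2 -> MISS (open row2); precharges=4
Acc 9: bank1 row2 -> MISS (open row2); precharges=5
Acc 10: bank0 row1 -> MISS (open row1); precharges=6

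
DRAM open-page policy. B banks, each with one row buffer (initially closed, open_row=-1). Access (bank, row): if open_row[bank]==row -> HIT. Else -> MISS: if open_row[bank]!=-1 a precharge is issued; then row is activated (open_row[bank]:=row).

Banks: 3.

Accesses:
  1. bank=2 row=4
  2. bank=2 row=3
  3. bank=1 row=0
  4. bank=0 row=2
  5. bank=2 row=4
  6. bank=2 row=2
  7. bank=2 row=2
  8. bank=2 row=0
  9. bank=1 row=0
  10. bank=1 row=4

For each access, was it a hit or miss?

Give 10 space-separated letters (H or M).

Acc 1: bank2 row4 -> MISS (open row4); precharges=0
Acc 2: bank2 row3 -> MISS (open row3); precharges=1
Acc 3: bank1 row0 -> MISS (open row0); precharges=1
Acc 4: bank0 row2 -> MISS (open row2); precharges=1
Acc 5: bank2 row4 -> MISS (open row4); precharges=2
Acc 6: bank2 row2 -> MISS (open row2); precharges=3
Acc 7: bank2 row2 -> HIT
Acc 8: bank2 row0 -> MISS (open row0); precharges=4
Acc 9: bank1 row0 -> HIT
Acc 10: bank1 row4 -> MISS (open row4); precharges=5

Answer: M M M M M M H M H M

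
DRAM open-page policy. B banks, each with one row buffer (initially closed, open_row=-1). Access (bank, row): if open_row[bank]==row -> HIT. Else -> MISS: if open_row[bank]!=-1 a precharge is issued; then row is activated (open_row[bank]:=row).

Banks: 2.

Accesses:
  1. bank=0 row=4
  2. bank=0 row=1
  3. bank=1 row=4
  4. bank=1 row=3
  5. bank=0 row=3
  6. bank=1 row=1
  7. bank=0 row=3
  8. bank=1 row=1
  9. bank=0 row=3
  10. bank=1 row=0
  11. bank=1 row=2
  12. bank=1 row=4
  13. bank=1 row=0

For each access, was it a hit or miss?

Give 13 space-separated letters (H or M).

Acc 1: bank0 row4 -> MISS (open row4); precharges=0
Acc 2: bank0 row1 -> MISS (open row1); precharges=1
Acc 3: bank1 row4 -> MISS (open row4); precharges=1
Acc 4: bank1 row3 -> MISS (open row3); precharges=2
Acc 5: bank0 row3 -> MISS (open row3); precharges=3
Acc 6: bank1 row1 -> MISS (open row1); precharges=4
Acc 7: bank0 row3 -> HIT
Acc 8: bank1 row1 -> HIT
Acc 9: bank0 row3 -> HIT
Acc 10: bank1 row0 -> MISS (open row0); precharges=5
Acc 11: bank1 row2 -> MISS (open row2); precharges=6
Acc 12: bank1 row4 -> MISS (open row4); precharges=7
Acc 13: bank1 row0 -> MISS (open row0); precharges=8

Answer: M M M M M M H H H M M M M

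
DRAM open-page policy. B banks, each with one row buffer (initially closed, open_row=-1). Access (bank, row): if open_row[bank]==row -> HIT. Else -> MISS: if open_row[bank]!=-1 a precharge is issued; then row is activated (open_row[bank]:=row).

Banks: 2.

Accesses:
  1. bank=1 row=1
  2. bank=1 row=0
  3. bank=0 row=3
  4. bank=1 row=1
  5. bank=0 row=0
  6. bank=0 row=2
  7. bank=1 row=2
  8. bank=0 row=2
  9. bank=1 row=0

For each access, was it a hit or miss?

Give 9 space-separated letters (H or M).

Acc 1: bank1 row1 -> MISS (open row1); precharges=0
Acc 2: bank1 row0 -> MISS (open row0); precharges=1
Acc 3: bank0 row3 -> MISS (open row3); precharges=1
Acc 4: bank1 row1 -> MISS (open row1); precharges=2
Acc 5: bank0 row0 -> MISS (open row0); precharges=3
Acc 6: bank0 row2 -> MISS (open row2); precharges=4
Acc 7: bank1 row2 -> MISS (open row2); precharges=5
Acc 8: bank0 row2 -> HIT
Acc 9: bank1 row0 -> MISS (open row0); precharges=6

Answer: M M M M M M M H M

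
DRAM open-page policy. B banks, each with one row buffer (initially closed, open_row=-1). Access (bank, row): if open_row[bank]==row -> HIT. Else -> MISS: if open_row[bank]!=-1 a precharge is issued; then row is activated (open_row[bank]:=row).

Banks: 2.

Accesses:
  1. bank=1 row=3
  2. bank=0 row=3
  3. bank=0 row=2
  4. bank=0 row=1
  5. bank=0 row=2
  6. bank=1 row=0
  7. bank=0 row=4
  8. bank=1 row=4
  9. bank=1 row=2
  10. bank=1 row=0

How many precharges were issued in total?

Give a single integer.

Acc 1: bank1 row3 -> MISS (open row3); precharges=0
Acc 2: bank0 row3 -> MISS (open row3); precharges=0
Acc 3: bank0 row2 -> MISS (open row2); precharges=1
Acc 4: bank0 row1 -> MISS (open row1); precharges=2
Acc 5: bank0 row2 -> MISS (open row2); precharges=3
Acc 6: bank1 row0 -> MISS (open row0); precharges=4
Acc 7: bank0 row4 -> MISS (open row4); precharges=5
Acc 8: bank1 row4 -> MISS (open row4); precharges=6
Acc 9: bank1 row2 -> MISS (open row2); precharges=7
Acc 10: bank1 row0 -> MISS (open row0); precharges=8

Answer: 8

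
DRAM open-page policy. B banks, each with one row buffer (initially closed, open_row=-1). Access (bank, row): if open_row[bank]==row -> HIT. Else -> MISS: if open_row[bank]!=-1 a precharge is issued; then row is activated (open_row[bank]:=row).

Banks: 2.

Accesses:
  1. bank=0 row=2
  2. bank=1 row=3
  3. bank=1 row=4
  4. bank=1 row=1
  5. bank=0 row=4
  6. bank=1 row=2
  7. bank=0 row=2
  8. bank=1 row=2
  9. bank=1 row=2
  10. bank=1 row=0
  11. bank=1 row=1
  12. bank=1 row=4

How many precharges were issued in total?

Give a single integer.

Acc 1: bank0 row2 -> MISS (open row2); precharges=0
Acc 2: bank1 row3 -> MISS (open row3); precharges=0
Acc 3: bank1 row4 -> MISS (open row4); precharges=1
Acc 4: bank1 row1 -> MISS (open row1); precharges=2
Acc 5: bank0 row4 -> MISS (open row4); precharges=3
Acc 6: bank1 row2 -> MISS (open row2); precharges=4
Acc 7: bank0 row2 -> MISS (open row2); precharges=5
Acc 8: bank1 row2 -> HIT
Acc 9: bank1 row2 -> HIT
Acc 10: bank1 row0 -> MISS (open row0); precharges=6
Acc 11: bank1 row1 -> MISS (open row1); precharges=7
Acc 12: bank1 row4 -> MISS (open row4); precharges=8

Answer: 8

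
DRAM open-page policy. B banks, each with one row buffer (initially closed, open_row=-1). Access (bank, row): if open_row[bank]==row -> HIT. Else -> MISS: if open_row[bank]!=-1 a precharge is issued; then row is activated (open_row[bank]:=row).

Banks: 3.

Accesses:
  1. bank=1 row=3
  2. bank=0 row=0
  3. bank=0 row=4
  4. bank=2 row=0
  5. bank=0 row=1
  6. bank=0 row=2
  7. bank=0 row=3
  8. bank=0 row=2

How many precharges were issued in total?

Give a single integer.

Acc 1: bank1 row3 -> MISS (open row3); precharges=0
Acc 2: bank0 row0 -> MISS (open row0); precharges=0
Acc 3: bank0 row4 -> MISS (open row4); precharges=1
Acc 4: bank2 row0 -> MISS (open row0); precharges=1
Acc 5: bank0 row1 -> MISS (open row1); precharges=2
Acc 6: bank0 row2 -> MISS (open row2); precharges=3
Acc 7: bank0 row3 -> MISS (open row3); precharges=4
Acc 8: bank0 row2 -> MISS (open row2); precharges=5

Answer: 5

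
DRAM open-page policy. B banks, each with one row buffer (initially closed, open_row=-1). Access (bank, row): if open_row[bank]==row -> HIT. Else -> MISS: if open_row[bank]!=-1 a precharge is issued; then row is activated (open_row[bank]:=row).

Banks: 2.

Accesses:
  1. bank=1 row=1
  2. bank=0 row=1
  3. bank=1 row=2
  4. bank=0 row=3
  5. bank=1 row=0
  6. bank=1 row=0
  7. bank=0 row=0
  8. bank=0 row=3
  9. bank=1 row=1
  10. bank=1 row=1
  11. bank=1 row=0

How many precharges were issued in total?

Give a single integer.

Answer: 7

Derivation:
Acc 1: bank1 row1 -> MISS (open row1); precharges=0
Acc 2: bank0 row1 -> MISS (open row1); precharges=0
Acc 3: bank1 row2 -> MISS (open row2); precharges=1
Acc 4: bank0 row3 -> MISS (open row3); precharges=2
Acc 5: bank1 row0 -> MISS (open row0); precharges=3
Acc 6: bank1 row0 -> HIT
Acc 7: bank0 row0 -> MISS (open row0); precharges=4
Acc 8: bank0 row3 -> MISS (open row3); precharges=5
Acc 9: bank1 row1 -> MISS (open row1); precharges=6
Acc 10: bank1 row1 -> HIT
Acc 11: bank1 row0 -> MISS (open row0); precharges=7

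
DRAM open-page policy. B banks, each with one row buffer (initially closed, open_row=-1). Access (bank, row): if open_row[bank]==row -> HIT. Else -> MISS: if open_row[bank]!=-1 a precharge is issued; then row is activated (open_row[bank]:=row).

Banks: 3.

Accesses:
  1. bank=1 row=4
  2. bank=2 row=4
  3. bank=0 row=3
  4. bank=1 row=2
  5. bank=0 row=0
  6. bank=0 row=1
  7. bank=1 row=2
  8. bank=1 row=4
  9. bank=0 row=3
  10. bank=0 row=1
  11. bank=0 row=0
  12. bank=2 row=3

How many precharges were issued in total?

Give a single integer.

Acc 1: bank1 row4 -> MISS (open row4); precharges=0
Acc 2: bank2 row4 -> MISS (open row4); precharges=0
Acc 3: bank0 row3 -> MISS (open row3); precharges=0
Acc 4: bank1 row2 -> MISS (open row2); precharges=1
Acc 5: bank0 row0 -> MISS (open row0); precharges=2
Acc 6: bank0 row1 -> MISS (open row1); precharges=3
Acc 7: bank1 row2 -> HIT
Acc 8: bank1 row4 -> MISS (open row4); precharges=4
Acc 9: bank0 row3 -> MISS (open row3); precharges=5
Acc 10: bank0 row1 -> MISS (open row1); precharges=6
Acc 11: bank0 row0 -> MISS (open row0); precharges=7
Acc 12: bank2 row3 -> MISS (open row3); precharges=8

Answer: 8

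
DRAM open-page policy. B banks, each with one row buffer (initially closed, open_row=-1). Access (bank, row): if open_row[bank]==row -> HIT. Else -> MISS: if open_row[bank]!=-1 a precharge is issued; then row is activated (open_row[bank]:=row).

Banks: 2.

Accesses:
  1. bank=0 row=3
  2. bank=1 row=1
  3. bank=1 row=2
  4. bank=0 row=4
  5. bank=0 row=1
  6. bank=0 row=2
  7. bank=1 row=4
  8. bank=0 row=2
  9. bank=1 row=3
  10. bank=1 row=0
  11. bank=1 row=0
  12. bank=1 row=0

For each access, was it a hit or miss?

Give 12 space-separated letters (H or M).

Acc 1: bank0 row3 -> MISS (open row3); precharges=0
Acc 2: bank1 row1 -> MISS (open row1); precharges=0
Acc 3: bank1 row2 -> MISS (open row2); precharges=1
Acc 4: bank0 row4 -> MISS (open row4); precharges=2
Acc 5: bank0 row1 -> MISS (open row1); precharges=3
Acc 6: bank0 row2 -> MISS (open row2); precharges=4
Acc 7: bank1 row4 -> MISS (open row4); precharges=5
Acc 8: bank0 row2 -> HIT
Acc 9: bank1 row3 -> MISS (open row3); precharges=6
Acc 10: bank1 row0 -> MISS (open row0); precharges=7
Acc 11: bank1 row0 -> HIT
Acc 12: bank1 row0 -> HIT

Answer: M M M M M M M H M M H H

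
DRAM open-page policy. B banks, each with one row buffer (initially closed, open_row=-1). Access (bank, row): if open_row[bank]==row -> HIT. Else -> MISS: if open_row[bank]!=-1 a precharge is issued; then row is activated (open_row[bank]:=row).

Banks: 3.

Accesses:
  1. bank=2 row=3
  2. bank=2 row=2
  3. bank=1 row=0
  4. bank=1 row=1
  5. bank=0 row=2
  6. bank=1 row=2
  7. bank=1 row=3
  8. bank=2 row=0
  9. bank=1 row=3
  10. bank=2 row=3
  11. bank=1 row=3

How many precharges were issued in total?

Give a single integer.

Acc 1: bank2 row3 -> MISS (open row3); precharges=0
Acc 2: bank2 row2 -> MISS (open row2); precharges=1
Acc 3: bank1 row0 -> MISS (open row0); precharges=1
Acc 4: bank1 row1 -> MISS (open row1); precharges=2
Acc 5: bank0 row2 -> MISS (open row2); precharges=2
Acc 6: bank1 row2 -> MISS (open row2); precharges=3
Acc 7: bank1 row3 -> MISS (open row3); precharges=4
Acc 8: bank2 row0 -> MISS (open row0); precharges=5
Acc 9: bank1 row3 -> HIT
Acc 10: bank2 row3 -> MISS (open row3); precharges=6
Acc 11: bank1 row3 -> HIT

Answer: 6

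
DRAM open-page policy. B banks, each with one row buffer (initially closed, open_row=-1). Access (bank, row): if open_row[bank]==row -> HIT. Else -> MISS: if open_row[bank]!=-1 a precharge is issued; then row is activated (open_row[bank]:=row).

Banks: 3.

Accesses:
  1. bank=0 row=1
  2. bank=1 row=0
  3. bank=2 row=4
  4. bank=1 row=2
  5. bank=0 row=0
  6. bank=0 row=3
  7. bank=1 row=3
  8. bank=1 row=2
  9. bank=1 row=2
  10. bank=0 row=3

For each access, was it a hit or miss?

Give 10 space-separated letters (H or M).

Acc 1: bank0 row1 -> MISS (open row1); precharges=0
Acc 2: bank1 row0 -> MISS (open row0); precharges=0
Acc 3: bank2 row4 -> MISS (open row4); precharges=0
Acc 4: bank1 row2 -> MISS (open row2); precharges=1
Acc 5: bank0 row0 -> MISS (open row0); precharges=2
Acc 6: bank0 row3 -> MISS (open row3); precharges=3
Acc 7: bank1 row3 -> MISS (open row3); precharges=4
Acc 8: bank1 row2 -> MISS (open row2); precharges=5
Acc 9: bank1 row2 -> HIT
Acc 10: bank0 row3 -> HIT

Answer: M M M M M M M M H H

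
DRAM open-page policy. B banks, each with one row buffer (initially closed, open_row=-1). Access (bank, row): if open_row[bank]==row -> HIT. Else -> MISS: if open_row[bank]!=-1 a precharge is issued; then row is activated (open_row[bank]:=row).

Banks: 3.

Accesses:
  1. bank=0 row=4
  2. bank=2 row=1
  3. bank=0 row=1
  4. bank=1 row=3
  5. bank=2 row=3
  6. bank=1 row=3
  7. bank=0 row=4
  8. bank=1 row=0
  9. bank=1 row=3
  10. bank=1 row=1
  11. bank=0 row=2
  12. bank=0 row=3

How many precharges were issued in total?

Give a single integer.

Answer: 8

Derivation:
Acc 1: bank0 row4 -> MISS (open row4); precharges=0
Acc 2: bank2 row1 -> MISS (open row1); precharges=0
Acc 3: bank0 row1 -> MISS (open row1); precharges=1
Acc 4: bank1 row3 -> MISS (open row3); precharges=1
Acc 5: bank2 row3 -> MISS (open row3); precharges=2
Acc 6: bank1 row3 -> HIT
Acc 7: bank0 row4 -> MISS (open row4); precharges=3
Acc 8: bank1 row0 -> MISS (open row0); precharges=4
Acc 9: bank1 row3 -> MISS (open row3); precharges=5
Acc 10: bank1 row1 -> MISS (open row1); precharges=6
Acc 11: bank0 row2 -> MISS (open row2); precharges=7
Acc 12: bank0 row3 -> MISS (open row3); precharges=8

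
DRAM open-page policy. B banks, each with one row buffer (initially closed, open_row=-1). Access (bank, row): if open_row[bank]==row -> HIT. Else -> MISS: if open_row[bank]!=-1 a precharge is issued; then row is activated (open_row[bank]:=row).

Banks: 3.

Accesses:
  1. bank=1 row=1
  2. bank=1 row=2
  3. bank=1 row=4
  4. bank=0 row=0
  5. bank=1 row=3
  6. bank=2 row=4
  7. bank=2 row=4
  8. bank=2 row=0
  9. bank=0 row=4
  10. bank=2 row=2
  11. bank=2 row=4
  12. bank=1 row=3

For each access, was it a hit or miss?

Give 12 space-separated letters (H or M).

Answer: M M M M M M H M M M M H

Derivation:
Acc 1: bank1 row1 -> MISS (open row1); precharges=0
Acc 2: bank1 row2 -> MISS (open row2); precharges=1
Acc 3: bank1 row4 -> MISS (open row4); precharges=2
Acc 4: bank0 row0 -> MISS (open row0); precharges=2
Acc 5: bank1 row3 -> MISS (open row3); precharges=3
Acc 6: bank2 row4 -> MISS (open row4); precharges=3
Acc 7: bank2 row4 -> HIT
Acc 8: bank2 row0 -> MISS (open row0); precharges=4
Acc 9: bank0 row4 -> MISS (open row4); precharges=5
Acc 10: bank2 row2 -> MISS (open row2); precharges=6
Acc 11: bank2 row4 -> MISS (open row4); precharges=7
Acc 12: bank1 row3 -> HIT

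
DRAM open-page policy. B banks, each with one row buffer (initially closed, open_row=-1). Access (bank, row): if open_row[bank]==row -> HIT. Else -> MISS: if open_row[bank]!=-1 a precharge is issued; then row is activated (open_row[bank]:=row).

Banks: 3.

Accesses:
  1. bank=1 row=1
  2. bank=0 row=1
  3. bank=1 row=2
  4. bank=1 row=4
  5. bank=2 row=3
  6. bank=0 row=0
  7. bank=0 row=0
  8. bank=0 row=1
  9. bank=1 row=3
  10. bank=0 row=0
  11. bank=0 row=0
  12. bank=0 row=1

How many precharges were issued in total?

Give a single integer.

Answer: 7

Derivation:
Acc 1: bank1 row1 -> MISS (open row1); precharges=0
Acc 2: bank0 row1 -> MISS (open row1); precharges=0
Acc 3: bank1 row2 -> MISS (open row2); precharges=1
Acc 4: bank1 row4 -> MISS (open row4); precharges=2
Acc 5: bank2 row3 -> MISS (open row3); precharges=2
Acc 6: bank0 row0 -> MISS (open row0); precharges=3
Acc 7: bank0 row0 -> HIT
Acc 8: bank0 row1 -> MISS (open row1); precharges=4
Acc 9: bank1 row3 -> MISS (open row3); precharges=5
Acc 10: bank0 row0 -> MISS (open row0); precharges=6
Acc 11: bank0 row0 -> HIT
Acc 12: bank0 row1 -> MISS (open row1); precharges=7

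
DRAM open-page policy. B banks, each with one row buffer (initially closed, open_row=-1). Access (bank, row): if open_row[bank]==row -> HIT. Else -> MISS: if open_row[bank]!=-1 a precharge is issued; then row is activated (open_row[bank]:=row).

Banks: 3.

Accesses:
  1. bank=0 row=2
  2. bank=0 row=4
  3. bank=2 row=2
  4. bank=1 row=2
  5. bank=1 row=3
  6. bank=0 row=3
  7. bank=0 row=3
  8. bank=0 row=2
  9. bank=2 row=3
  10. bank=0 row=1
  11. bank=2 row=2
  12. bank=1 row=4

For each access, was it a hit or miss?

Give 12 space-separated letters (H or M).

Answer: M M M M M M H M M M M M

Derivation:
Acc 1: bank0 row2 -> MISS (open row2); precharges=0
Acc 2: bank0 row4 -> MISS (open row4); precharges=1
Acc 3: bank2 row2 -> MISS (open row2); precharges=1
Acc 4: bank1 row2 -> MISS (open row2); precharges=1
Acc 5: bank1 row3 -> MISS (open row3); precharges=2
Acc 6: bank0 row3 -> MISS (open row3); precharges=3
Acc 7: bank0 row3 -> HIT
Acc 8: bank0 row2 -> MISS (open row2); precharges=4
Acc 9: bank2 row3 -> MISS (open row3); precharges=5
Acc 10: bank0 row1 -> MISS (open row1); precharges=6
Acc 11: bank2 row2 -> MISS (open row2); precharges=7
Acc 12: bank1 row4 -> MISS (open row4); precharges=8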